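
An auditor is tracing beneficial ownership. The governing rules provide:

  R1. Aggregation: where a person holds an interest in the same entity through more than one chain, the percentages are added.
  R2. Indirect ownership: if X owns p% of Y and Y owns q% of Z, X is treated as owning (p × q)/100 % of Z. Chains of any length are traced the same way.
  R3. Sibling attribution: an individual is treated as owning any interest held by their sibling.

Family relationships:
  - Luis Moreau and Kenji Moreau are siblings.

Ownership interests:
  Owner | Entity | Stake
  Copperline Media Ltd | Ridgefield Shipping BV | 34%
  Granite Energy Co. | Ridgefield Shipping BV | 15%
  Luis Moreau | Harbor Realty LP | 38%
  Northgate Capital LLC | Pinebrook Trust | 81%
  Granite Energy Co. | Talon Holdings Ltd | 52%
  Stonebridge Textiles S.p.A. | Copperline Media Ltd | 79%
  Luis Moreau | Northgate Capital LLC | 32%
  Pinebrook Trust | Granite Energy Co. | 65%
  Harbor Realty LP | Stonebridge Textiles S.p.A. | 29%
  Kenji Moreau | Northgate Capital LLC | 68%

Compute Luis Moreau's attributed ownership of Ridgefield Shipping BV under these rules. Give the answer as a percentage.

10.857472%

By sibling attribution (R3), Luis Moreau is treated as also owning Kenji Moreau's interest in Northgate Capital LLC, giving 32% + 68% = 100%.
Chain via Harbor Realty LP → Stonebridge Textiles S.p.A. → Copperline Media Ltd (R2): 38% × 29% × 79% × 34% = 2.959972% of Ridgefield Shipping BV.
Chain via Northgate Capital LLC → Pinebrook Trust → Granite Energy Co. (R2): 100% × 81% × 65% × 15% = 7.8975% of Ridgefield Shipping BV.
Aggregating (R1): 2.959972% + 7.8975% = 10.857472%.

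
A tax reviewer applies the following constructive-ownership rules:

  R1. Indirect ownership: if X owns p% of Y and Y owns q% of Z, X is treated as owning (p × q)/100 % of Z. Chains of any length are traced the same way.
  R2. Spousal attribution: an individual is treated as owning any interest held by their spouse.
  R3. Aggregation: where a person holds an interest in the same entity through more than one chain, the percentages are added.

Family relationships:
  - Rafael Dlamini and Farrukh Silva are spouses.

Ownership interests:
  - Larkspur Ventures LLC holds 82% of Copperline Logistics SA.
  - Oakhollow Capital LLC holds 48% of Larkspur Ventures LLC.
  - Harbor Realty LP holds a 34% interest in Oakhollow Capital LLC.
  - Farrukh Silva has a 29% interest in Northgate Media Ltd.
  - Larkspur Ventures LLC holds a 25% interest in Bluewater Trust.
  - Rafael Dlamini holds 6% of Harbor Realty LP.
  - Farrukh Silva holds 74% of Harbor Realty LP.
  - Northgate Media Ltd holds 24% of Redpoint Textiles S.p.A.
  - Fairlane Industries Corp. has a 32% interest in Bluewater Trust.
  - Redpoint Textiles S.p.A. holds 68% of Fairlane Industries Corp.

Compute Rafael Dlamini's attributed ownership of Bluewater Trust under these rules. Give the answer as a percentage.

By spousal attribution (R2), Rafael Dlamini is treated as also owning Farrukh Silva's interest in Harbor Realty LP, giving 6% + 74% = 80%.
By spousal attribution (R2), Rafael Dlamini is treated as owning Farrukh Silva's 29% interest in Northgate Media Ltd.
Chain via Harbor Realty LP → Oakhollow Capital LLC → Larkspur Ventures LLC (R1): 80% × 34% × 48% × 25% = 3.264% of Bluewater Trust.
Chain via Northgate Media Ltd → Redpoint Textiles S.p.A. → Fairlane Industries Corp. (R1): 29% × 24% × 68% × 32% = 1.514496% of Bluewater Trust.
Aggregating (R3): 3.264% + 1.514496% = 4.778496%.

4.778496%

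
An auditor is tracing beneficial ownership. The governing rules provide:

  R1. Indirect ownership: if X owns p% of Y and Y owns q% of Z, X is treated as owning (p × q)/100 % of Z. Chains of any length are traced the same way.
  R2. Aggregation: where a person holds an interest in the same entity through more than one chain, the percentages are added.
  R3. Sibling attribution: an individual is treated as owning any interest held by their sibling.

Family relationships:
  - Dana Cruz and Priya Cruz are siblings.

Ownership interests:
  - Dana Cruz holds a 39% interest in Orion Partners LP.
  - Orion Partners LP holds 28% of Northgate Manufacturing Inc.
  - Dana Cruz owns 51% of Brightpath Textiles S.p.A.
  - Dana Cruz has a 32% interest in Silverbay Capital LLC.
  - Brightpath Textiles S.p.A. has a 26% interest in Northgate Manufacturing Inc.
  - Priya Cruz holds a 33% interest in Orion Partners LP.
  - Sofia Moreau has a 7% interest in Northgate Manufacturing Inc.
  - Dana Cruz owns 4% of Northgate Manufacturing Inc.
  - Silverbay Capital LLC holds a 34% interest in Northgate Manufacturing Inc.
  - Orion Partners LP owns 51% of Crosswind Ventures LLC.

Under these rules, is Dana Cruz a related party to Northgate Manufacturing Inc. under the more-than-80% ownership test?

By sibling attribution (R3), Dana Cruz is treated as also owning Priya Cruz's interest in Orion Partners LP, giving 39% + 33% = 72%.
Chain via Orion Partners LP (R1): 72% × 28% = 20.16% of Northgate Manufacturing Inc.
Chain via Silverbay Capital LLC (R1): 32% × 34% = 10.88% of Northgate Manufacturing Inc.
Chain via Brightpath Textiles S.p.A. (R1): 51% × 26% = 13.26% of Northgate Manufacturing Inc.
Direct interest in Northgate Manufacturing Inc: 4%.
Aggregating (R2): 20.16% + 10.88% + 13.26% + 4% = 48.3%.
48.3% does not exceed the 80% threshold, so Dana is not a related party to Northgate Manufacturing Inc.

No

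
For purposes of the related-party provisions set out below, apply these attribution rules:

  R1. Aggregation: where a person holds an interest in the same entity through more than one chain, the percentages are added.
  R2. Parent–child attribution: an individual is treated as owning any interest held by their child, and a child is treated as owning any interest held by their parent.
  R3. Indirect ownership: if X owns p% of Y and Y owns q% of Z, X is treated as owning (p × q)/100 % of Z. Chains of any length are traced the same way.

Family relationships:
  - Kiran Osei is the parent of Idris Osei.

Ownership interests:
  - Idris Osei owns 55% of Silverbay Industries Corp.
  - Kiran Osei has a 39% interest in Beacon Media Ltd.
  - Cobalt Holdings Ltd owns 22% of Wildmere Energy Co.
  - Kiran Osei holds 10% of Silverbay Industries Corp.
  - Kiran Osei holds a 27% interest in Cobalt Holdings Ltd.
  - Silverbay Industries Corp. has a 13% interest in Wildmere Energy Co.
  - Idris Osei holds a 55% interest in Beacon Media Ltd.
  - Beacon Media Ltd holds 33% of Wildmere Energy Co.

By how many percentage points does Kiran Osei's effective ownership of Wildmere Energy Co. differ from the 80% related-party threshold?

34.59

By parent–child attribution (R2), Kiran Osei is treated as also owning Idris Osei's interest in Beacon Media Ltd, giving 39% + 55% = 94%.
By parent–child attribution (R2), Kiran Osei is treated as also owning Idris Osei's interest in Silverbay Industries Corp, giving 10% + 55% = 65%.
Chain via Beacon Media Ltd (R3): 94% × 33% = 31.02% of Wildmere Energy Co.
Chain via Cobalt Holdings Ltd (R3): 27% × 22% = 5.94% of Wildmere Energy Co.
Chain via Silverbay Industries Corp. (R3): 65% × 13% = 8.45% of Wildmere Energy Co.
Aggregating (R1): 31.02% + 5.94% + 8.45% = 45.41%.
45.41% falls short of the 80% threshold by 34.59 percentage points.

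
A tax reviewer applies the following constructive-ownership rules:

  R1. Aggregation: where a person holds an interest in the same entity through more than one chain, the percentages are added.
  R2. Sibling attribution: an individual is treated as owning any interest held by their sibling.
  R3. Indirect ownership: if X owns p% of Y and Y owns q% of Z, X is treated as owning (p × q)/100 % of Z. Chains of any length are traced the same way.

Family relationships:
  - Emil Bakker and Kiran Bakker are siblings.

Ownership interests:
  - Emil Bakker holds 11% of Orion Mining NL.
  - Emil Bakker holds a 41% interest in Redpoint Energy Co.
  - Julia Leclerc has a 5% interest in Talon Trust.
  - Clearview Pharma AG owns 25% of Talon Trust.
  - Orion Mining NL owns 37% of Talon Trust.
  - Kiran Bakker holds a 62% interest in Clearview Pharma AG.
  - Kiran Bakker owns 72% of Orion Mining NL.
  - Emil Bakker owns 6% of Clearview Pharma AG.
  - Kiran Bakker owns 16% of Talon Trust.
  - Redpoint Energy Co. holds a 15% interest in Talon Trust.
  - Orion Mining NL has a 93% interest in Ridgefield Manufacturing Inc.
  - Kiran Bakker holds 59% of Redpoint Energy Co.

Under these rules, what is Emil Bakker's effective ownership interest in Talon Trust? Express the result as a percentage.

78.71%

By sibling attribution (R2), Emil Bakker is treated as also owning Kiran Bakker's interest in Orion Mining NL, giving 11% + 72% = 83%.
By sibling attribution (R2), Emil Bakker is treated as also owning Kiran Bakker's interest in Clearview Pharma AG, giving 6% + 62% = 68%.
By sibling attribution (R2), Emil Bakker is treated as also owning Kiran Bakker's interest in Redpoint Energy Co, giving 41% + 59% = 100%.
By sibling attribution (R2), Emil Bakker is treated as owning Kiran Bakker's 16% interest in Talon Trust.
Chain via Orion Mining NL (R3): 83% × 37% = 30.71% of Talon Trust.
Chain via Clearview Pharma AG (R3): 68% × 25% = 17% of Talon Trust.
Chain via Redpoint Energy Co. (R3): 100% × 15% = 15% of Talon Trust.
Direct interest in Talon Trust: 16%.
Aggregating (R1): 30.71% + 17% + 15% + 16% = 78.71%.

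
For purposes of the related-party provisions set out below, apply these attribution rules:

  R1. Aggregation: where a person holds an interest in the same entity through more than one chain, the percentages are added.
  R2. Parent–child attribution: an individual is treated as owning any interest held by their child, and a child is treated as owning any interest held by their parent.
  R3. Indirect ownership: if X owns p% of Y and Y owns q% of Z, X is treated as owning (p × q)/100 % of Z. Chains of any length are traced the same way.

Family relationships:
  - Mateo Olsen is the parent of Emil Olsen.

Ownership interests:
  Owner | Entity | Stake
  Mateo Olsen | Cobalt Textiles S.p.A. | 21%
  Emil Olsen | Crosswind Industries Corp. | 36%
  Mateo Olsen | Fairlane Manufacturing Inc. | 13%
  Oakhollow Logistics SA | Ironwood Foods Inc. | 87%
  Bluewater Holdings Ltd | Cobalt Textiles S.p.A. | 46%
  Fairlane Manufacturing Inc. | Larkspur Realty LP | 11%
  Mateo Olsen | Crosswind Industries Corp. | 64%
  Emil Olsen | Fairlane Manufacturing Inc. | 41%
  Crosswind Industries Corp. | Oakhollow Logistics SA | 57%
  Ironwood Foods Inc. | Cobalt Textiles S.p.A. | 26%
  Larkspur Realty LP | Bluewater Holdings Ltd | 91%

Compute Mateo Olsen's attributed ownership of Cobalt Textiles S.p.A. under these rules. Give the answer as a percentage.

36.379884%

By parent–child attribution (R2), Mateo Olsen is treated as also owning Emil Olsen's interest in Fairlane Manufacturing Inc, giving 13% + 41% = 54%.
By parent–child attribution (R2), Mateo Olsen is treated as also owning Emil Olsen's interest in Crosswind Industries Corp, giving 64% + 36% = 100%.
Chain via Fairlane Manufacturing Inc. → Larkspur Realty LP → Bluewater Holdings Ltd (R3): 54% × 11% × 91% × 46% = 2.486484% of Cobalt Textiles S.p.A.
Chain via Crosswind Industries Corp. → Oakhollow Logistics SA → Ironwood Foods Inc. (R3): 100% × 57% × 87% × 26% = 12.8934% of Cobalt Textiles S.p.A.
Direct interest in Cobalt Textiles S.p.A: 21%.
Aggregating (R1): 2.486484% + 12.8934% + 21% = 36.379884%.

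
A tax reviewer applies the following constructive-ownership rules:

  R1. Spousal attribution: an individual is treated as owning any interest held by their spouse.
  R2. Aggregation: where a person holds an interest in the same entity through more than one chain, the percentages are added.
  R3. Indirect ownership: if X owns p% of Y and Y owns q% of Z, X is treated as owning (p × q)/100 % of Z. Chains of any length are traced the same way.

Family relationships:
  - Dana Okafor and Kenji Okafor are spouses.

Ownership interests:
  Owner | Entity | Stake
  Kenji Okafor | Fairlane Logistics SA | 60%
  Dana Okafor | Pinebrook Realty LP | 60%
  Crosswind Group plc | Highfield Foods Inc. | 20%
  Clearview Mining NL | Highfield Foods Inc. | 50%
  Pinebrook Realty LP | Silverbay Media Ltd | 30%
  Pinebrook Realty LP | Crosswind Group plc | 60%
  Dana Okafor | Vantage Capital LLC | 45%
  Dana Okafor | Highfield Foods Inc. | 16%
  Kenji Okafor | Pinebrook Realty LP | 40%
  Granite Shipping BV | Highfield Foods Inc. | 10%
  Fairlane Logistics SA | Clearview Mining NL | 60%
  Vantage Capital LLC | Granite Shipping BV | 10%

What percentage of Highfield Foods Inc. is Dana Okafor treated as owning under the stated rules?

By spousal attribution (R1), Dana Okafor is treated as also owning Kenji Okafor's interest in Pinebrook Realty LP, giving 60% + 40% = 100%.
By spousal attribution (R1), Dana Okafor is treated as owning Kenji Okafor's 60% interest in Fairlane Logistics SA.
Chain via Vantage Capital LLC → Granite Shipping BV (R3): 45% × 10% × 10% = 0.45% of Highfield Foods Inc.
Chain via Pinebrook Realty LP → Crosswind Group plc (R3): 100% × 60% × 20% = 12% of Highfield Foods Inc.
Direct interest in Highfield Foods Inc: 16%.
Chain via Fairlane Logistics SA → Clearview Mining NL (R3): 60% × 60% × 50% = 18% of Highfield Foods Inc.
Aggregating (R2): 0.45% + 12% + 16% + 18% = 46.45%.

46.45%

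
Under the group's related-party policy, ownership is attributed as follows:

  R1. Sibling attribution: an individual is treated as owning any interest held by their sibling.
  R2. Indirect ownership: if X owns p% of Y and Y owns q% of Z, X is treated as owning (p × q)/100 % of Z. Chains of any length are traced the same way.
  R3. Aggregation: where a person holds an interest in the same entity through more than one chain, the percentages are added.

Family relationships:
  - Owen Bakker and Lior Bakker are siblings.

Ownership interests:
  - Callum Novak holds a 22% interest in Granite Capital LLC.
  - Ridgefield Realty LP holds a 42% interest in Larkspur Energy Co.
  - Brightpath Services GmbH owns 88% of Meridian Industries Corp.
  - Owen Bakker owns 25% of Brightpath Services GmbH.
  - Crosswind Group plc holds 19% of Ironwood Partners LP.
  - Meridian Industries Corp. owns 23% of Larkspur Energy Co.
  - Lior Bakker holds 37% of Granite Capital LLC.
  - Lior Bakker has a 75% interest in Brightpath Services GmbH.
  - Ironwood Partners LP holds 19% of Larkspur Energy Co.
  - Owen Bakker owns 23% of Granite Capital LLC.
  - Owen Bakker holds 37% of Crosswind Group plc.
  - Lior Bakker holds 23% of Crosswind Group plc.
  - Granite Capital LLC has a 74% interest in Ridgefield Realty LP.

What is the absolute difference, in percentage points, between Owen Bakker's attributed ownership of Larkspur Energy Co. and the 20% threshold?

By sibling attribution (R1), Owen Bakker is treated as also owning Lior Bakker's interest in Crosswind Group plc, giving 37% + 23% = 60%.
By sibling attribution (R1), Owen Bakker is treated as also owning Lior Bakker's interest in Granite Capital LLC, giving 23% + 37% = 60%.
By sibling attribution (R1), Owen Bakker is treated as also owning Lior Bakker's interest in Brightpath Services GmbH, giving 25% + 75% = 100%.
Chain via Crosswind Group plc → Ironwood Partners LP (R2): 60% × 19% × 19% = 2.166% of Larkspur Energy Co.
Chain via Granite Capital LLC → Ridgefield Realty LP (R2): 60% × 74% × 42% = 18.648% of Larkspur Energy Co.
Chain via Brightpath Services GmbH → Meridian Industries Corp. (R2): 100% × 88% × 23% = 20.24% of Larkspur Energy Co.
Aggregating (R3): 2.166% + 18.648% + 20.24% = 41.054%.
41.054% exceeds the 20% threshold by 21.054 percentage points.

21.054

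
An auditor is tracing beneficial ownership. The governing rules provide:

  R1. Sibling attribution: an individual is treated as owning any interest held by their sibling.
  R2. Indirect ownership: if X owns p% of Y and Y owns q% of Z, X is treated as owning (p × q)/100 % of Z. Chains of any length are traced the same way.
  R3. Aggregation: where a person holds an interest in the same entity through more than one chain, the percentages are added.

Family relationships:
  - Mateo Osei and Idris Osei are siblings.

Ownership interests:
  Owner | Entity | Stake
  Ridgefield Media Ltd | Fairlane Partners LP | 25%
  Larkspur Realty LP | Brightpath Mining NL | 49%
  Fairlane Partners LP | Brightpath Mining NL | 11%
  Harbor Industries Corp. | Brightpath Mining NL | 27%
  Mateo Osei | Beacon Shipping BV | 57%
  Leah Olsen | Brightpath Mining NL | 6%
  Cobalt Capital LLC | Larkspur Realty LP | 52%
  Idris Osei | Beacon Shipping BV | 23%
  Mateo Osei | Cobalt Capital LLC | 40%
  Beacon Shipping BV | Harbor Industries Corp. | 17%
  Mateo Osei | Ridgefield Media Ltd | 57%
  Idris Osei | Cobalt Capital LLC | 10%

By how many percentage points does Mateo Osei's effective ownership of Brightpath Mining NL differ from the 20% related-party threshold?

By sibling attribution (R1), Mateo Osei is treated as also owning Idris Osei's interest in Cobalt Capital LLC, giving 40% + 10% = 50%.
By sibling attribution (R1), Mateo Osei is treated as also owning Idris Osei's interest in Beacon Shipping BV, giving 57% + 23% = 80%.
Chain via Cobalt Capital LLC → Larkspur Realty LP (R2): 50% × 52% × 49% = 12.74% of Brightpath Mining NL.
Chain via Beacon Shipping BV → Harbor Industries Corp. (R2): 80% × 17% × 27% = 3.672% of Brightpath Mining NL.
Chain via Ridgefield Media Ltd → Fairlane Partners LP (R2): 57% × 25% × 11% = 1.5675% of Brightpath Mining NL.
Aggregating (R3): 12.74% + 3.672% + 1.5675% = 17.9795%.
17.9795% falls short of the 20% threshold by 2.0205 percentage points.

2.0205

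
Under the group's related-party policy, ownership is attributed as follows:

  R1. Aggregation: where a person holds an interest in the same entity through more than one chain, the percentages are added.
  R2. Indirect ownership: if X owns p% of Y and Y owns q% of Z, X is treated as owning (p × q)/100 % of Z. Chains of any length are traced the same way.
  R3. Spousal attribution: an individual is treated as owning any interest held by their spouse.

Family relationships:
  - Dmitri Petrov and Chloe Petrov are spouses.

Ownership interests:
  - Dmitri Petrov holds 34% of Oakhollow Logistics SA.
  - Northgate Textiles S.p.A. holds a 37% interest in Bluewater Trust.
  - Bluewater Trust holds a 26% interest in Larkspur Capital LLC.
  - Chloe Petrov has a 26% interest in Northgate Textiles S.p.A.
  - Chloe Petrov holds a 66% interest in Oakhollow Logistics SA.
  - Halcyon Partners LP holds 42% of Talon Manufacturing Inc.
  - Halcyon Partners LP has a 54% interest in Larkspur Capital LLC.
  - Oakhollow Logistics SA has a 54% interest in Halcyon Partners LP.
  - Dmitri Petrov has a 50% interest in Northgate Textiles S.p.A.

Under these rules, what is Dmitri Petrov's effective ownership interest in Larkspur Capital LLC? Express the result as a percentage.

By spousal attribution (R3), Dmitri Petrov is treated as also owning Chloe Petrov's interest in Northgate Textiles S.p.A, giving 50% + 26% = 76%.
By spousal attribution (R3), Dmitri Petrov is treated as also owning Chloe Petrov's interest in Oakhollow Logistics SA, giving 34% + 66% = 100%.
Chain via Northgate Textiles S.p.A. → Bluewater Trust (R2): 76% × 37% × 26% = 7.3112% of Larkspur Capital LLC.
Chain via Oakhollow Logistics SA → Halcyon Partners LP (R2): 100% × 54% × 54% = 29.16% of Larkspur Capital LLC.
Aggregating (R1): 7.3112% + 29.16% = 36.4712%.

36.4712%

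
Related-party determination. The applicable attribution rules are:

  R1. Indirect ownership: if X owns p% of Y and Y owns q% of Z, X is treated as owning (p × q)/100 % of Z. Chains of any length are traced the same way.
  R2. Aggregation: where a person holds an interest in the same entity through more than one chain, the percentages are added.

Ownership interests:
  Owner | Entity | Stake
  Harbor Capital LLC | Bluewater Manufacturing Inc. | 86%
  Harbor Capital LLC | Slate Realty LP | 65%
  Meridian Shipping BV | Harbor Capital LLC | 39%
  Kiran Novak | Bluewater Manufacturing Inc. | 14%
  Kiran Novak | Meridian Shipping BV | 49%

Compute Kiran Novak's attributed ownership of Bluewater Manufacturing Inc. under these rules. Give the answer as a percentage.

30.4346%

Chain via Meridian Shipping BV → Harbor Capital LLC (R1): 49% × 39% × 86% = 16.4346% of Bluewater Manufacturing Inc.
Direct interest in Bluewater Manufacturing Inc: 14%.
Aggregating (R2): 16.4346% + 14% = 30.4346%.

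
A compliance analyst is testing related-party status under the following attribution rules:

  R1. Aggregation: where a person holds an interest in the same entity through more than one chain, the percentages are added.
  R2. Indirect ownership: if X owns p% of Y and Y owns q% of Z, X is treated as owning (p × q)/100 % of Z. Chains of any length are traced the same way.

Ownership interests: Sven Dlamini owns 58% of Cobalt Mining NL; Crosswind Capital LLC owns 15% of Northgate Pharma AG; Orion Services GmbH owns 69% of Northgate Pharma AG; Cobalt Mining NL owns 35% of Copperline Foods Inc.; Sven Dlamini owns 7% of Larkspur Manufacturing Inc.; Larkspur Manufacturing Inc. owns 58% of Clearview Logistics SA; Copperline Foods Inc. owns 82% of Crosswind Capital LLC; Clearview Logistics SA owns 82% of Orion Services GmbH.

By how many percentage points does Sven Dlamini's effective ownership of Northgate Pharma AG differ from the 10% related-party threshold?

5.205952

Chain via Cobalt Mining NL → Copperline Foods Inc. → Crosswind Capital LLC (R2): 58% × 35% × 82% × 15% = 2.4969% of Northgate Pharma AG.
Chain via Larkspur Manufacturing Inc. → Clearview Logistics SA → Orion Services GmbH (R2): 7% × 58% × 82% × 69% = 2.297148% of Northgate Pharma AG.
Aggregating (R1): 2.4969% + 2.297148% = 4.794048%.
4.794048% falls short of the 10% threshold by 5.205952 percentage points.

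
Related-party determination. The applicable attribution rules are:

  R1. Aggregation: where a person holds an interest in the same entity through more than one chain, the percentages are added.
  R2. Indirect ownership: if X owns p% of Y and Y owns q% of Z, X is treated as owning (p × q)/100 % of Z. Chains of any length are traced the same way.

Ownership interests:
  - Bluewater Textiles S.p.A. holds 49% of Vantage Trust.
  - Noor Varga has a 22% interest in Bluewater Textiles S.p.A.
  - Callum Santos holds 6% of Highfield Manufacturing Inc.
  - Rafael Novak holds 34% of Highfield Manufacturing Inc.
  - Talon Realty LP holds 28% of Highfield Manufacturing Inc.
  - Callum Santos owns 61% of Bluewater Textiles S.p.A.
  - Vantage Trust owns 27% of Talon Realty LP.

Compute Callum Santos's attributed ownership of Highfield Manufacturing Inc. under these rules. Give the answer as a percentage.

8.259684%

Chain via Bluewater Textiles S.p.A. → Vantage Trust → Talon Realty LP (R2): 61% × 49% × 27% × 28% = 2.259684% of Highfield Manufacturing Inc.
Direct interest in Highfield Manufacturing Inc: 6%.
Aggregating (R1): 2.259684% + 6% = 8.259684%.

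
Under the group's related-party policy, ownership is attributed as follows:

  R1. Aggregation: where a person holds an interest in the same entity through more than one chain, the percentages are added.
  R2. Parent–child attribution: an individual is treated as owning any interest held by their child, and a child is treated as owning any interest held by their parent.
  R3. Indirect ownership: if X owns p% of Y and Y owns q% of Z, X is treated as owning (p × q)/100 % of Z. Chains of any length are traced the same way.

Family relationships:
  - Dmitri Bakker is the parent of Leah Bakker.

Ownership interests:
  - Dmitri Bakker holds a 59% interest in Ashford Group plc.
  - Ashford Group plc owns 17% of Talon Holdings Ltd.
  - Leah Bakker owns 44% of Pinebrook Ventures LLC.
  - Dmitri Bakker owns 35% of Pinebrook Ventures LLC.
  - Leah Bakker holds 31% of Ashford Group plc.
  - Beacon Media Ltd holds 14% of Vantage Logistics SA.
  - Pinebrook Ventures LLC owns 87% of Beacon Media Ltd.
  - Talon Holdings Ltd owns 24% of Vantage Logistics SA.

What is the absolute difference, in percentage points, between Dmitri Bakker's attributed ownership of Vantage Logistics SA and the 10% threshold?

3.2942

By parent–child attribution (R2), Dmitri Bakker is treated as also owning Leah Bakker's interest in Ashford Group plc, giving 59% + 31% = 90%.
By parent–child attribution (R2), Dmitri Bakker is treated as also owning Leah Bakker's interest in Pinebrook Ventures LLC, giving 35% + 44% = 79%.
Chain via Ashford Group plc → Talon Holdings Ltd (R3): 90% × 17% × 24% = 3.672% of Vantage Logistics SA.
Chain via Pinebrook Ventures LLC → Beacon Media Ltd (R3): 79% × 87% × 14% = 9.6222% of Vantage Logistics SA.
Aggregating (R1): 3.672% + 9.6222% = 13.2942%.
13.2942% exceeds the 10% threshold by 3.2942 percentage points.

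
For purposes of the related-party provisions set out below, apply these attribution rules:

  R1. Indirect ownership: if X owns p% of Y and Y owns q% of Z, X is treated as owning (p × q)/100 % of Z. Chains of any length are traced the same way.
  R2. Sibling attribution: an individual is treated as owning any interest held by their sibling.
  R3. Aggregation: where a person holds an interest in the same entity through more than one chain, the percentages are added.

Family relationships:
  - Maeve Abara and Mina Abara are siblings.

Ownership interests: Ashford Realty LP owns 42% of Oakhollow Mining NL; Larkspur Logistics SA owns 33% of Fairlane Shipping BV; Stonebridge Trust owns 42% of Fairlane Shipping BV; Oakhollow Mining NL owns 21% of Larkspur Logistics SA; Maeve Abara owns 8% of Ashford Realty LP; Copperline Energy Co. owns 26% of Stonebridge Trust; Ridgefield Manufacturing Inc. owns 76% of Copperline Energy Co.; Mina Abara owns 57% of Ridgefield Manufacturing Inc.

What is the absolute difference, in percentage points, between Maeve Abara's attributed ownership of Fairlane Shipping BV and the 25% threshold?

By sibling attribution (R2), Maeve Abara is treated as owning Mina Abara's 57% interest in Ridgefield Manufacturing Inc.
Chain via Ashford Realty LP → Oakhollow Mining NL → Larkspur Logistics SA (R1): 8% × 42% × 21% × 33% = 0.232848% of Fairlane Shipping BV.
Chain via Ridgefield Manufacturing Inc. → Copperline Energy Co. → Stonebridge Trust (R1): 57% × 76% × 26% × 42% = 4.730544% of Fairlane Shipping BV.
Aggregating (R3): 0.232848% + 4.730544% = 4.963392%.
4.963392% falls short of the 25% threshold by 20.036608 percentage points.

20.036608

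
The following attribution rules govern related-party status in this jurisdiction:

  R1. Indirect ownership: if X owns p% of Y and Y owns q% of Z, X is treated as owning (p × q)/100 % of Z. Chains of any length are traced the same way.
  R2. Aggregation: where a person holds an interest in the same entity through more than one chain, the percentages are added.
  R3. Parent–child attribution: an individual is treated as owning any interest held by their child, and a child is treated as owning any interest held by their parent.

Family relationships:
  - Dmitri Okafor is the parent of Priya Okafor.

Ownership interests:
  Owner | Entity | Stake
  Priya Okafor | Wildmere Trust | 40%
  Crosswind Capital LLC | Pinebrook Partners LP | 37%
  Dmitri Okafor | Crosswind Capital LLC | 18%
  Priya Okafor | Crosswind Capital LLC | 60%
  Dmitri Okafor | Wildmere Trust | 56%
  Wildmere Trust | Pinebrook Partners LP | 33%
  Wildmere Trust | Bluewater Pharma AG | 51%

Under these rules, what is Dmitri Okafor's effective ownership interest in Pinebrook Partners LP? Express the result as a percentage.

By parent–child attribution (R3), Dmitri Okafor is treated as also owning Priya Okafor's interest in Crosswind Capital LLC, giving 18% + 60% = 78%.
By parent–child attribution (R3), Dmitri Okafor is treated as also owning Priya Okafor's interest in Wildmere Trust, giving 56% + 40% = 96%.
Chain via Crosswind Capital LLC (R1): 78% × 37% = 28.86% of Pinebrook Partners LP.
Chain via Wildmere Trust (R1): 96% × 33% = 31.68% of Pinebrook Partners LP.
Aggregating (R2): 28.86% + 31.68% = 60.54%.

60.54%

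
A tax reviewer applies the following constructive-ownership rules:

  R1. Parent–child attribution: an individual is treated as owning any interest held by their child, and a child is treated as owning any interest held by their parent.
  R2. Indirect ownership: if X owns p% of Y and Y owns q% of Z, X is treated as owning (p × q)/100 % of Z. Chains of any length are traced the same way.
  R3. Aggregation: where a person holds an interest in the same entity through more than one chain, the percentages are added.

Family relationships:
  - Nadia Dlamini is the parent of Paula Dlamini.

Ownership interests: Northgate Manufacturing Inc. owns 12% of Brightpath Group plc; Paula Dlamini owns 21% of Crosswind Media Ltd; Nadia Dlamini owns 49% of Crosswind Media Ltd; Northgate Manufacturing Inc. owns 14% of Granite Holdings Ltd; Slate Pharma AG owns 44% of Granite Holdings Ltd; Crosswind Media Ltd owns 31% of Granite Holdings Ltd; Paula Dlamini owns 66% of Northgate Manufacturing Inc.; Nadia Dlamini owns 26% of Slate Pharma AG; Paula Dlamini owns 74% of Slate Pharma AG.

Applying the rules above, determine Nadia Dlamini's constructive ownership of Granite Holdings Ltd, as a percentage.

74.94%

By parent–child attribution (R1), Nadia Dlamini is treated as also owning Paula Dlamini's interest in Crosswind Media Ltd, giving 49% + 21% = 70%.
By parent–child attribution (R1), Nadia Dlamini is treated as also owning Paula Dlamini's interest in Slate Pharma AG, giving 26% + 74% = 100%.
By parent–child attribution (R1), Nadia Dlamini is treated as owning Paula Dlamini's 66% interest in Northgate Manufacturing Inc.
Chain via Crosswind Media Ltd (R2): 70% × 31% = 21.7% of Granite Holdings Ltd.
Chain via Slate Pharma AG (R2): 100% × 44% = 44% of Granite Holdings Ltd.
Chain via Northgate Manufacturing Inc. (R2): 66% × 14% = 9.24% of Granite Holdings Ltd.
Aggregating (R3): 21.7% + 44% + 9.24% = 74.94%.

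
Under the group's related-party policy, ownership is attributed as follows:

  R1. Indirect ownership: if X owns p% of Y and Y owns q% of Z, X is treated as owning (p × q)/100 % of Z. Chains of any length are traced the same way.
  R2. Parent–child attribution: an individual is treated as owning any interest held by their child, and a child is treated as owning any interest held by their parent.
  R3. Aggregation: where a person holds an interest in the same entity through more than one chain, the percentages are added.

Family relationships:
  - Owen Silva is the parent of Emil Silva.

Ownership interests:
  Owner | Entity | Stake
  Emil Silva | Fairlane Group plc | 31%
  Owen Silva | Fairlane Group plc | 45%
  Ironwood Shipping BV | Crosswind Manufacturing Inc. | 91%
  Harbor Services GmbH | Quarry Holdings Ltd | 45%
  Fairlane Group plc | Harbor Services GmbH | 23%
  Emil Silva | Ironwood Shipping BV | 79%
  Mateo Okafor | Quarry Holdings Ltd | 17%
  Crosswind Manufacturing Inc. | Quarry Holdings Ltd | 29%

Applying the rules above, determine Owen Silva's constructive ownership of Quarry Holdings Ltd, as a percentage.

By parent–child attribution (R2), Owen Silva is treated as also owning Emil Silva's interest in Fairlane Group plc, giving 45% + 31% = 76%.
By parent–child attribution (R2), Owen Silva is treated as owning Emil Silva's 79% interest in Ironwood Shipping BV.
Chain via Fairlane Group plc → Harbor Services GmbH (R1): 76% × 23% × 45% = 7.866% of Quarry Holdings Ltd.
Chain via Ironwood Shipping BV → Crosswind Manufacturing Inc. (R1): 79% × 91% × 29% = 20.8481% of Quarry Holdings Ltd.
Aggregating (R3): 7.866% + 20.8481% = 28.7141%.

28.7141%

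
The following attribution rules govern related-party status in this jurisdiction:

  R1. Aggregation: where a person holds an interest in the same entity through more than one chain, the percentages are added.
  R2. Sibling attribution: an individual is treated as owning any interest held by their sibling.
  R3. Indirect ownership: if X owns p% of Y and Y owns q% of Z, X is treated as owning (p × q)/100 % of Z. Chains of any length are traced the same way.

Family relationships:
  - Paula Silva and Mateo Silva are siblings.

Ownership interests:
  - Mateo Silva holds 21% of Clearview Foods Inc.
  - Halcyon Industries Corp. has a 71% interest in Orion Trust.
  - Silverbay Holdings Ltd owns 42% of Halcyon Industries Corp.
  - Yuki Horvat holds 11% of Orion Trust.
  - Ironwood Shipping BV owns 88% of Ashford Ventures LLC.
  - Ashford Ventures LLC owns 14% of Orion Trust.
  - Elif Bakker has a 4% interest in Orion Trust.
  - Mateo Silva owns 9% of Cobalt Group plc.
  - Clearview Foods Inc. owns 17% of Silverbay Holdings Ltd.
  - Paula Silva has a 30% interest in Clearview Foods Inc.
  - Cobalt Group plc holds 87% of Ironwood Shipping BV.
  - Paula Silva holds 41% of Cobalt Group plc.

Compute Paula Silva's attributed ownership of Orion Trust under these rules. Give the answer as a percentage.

7.944594%

By sibling attribution (R2), Paula Silva is treated as also owning Mateo Silva's interest in Clearview Foods Inc, giving 30% + 21% = 51%.
By sibling attribution (R2), Paula Silva is treated as also owning Mateo Silva's interest in Cobalt Group plc, giving 41% + 9% = 50%.
Chain via Clearview Foods Inc. → Silverbay Holdings Ltd → Halcyon Industries Corp. (R3): 51% × 17% × 42% × 71% = 2.585394% of Orion Trust.
Chain via Cobalt Group plc → Ironwood Shipping BV → Ashford Ventures LLC (R3): 50% × 87% × 88% × 14% = 5.3592% of Orion Trust.
Aggregating (R1): 2.585394% + 5.3592% = 7.944594%.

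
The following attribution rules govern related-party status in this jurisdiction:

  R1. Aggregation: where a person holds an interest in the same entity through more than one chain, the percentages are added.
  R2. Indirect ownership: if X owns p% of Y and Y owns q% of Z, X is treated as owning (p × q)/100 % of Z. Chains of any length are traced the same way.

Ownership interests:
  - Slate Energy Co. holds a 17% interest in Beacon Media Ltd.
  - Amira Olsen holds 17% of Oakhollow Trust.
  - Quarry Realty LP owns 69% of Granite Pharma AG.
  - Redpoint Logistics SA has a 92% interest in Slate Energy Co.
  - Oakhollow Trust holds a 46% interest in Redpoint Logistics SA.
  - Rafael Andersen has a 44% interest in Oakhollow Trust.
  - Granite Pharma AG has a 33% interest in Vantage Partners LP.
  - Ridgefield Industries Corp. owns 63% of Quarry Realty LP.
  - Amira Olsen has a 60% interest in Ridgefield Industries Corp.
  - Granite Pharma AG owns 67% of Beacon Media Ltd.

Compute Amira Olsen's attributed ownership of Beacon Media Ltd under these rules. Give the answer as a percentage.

Chain via Oakhollow Trust → Redpoint Logistics SA → Slate Energy Co. (R2): 17% × 46% × 92% × 17% = 1.223048% of Beacon Media Ltd.
Chain via Ridgefield Industries Corp. → Quarry Realty LP → Granite Pharma AG (R2): 60% × 63% × 69% × 67% = 17.47494% of Beacon Media Ltd.
Aggregating (R1): 1.223048% + 17.47494% = 18.697988%.

18.697988%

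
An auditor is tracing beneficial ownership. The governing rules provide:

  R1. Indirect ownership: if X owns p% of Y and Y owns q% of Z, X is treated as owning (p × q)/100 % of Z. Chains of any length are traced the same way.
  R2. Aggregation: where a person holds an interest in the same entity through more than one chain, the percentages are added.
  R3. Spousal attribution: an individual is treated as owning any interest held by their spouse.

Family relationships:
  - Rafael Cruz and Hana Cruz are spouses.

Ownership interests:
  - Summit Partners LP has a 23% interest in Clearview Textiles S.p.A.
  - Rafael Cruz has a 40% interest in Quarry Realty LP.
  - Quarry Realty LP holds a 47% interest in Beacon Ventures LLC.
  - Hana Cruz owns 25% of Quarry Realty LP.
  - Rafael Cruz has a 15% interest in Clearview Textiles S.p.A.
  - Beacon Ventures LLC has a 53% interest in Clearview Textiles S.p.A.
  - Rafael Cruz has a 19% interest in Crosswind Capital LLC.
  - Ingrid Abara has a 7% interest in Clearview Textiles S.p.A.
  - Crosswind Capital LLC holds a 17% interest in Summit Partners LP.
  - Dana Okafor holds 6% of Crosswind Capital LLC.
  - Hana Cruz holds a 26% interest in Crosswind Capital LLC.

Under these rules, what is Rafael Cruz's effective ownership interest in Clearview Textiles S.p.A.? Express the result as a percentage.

By spousal attribution (R3), Rafael Cruz is treated as also owning Hana Cruz's interest in Quarry Realty LP, giving 40% + 25% = 65%.
By spousal attribution (R3), Rafael Cruz is treated as also owning Hana Cruz's interest in Crosswind Capital LLC, giving 19% + 26% = 45%.
Chain via Quarry Realty LP → Beacon Ventures LLC (R1): 65% × 47% × 53% = 16.1915% of Clearview Textiles S.p.A.
Chain via Crosswind Capital LLC → Summit Partners LP (R1): 45% × 17% × 23% = 1.7595% of Clearview Textiles S.p.A.
Direct interest in Clearview Textiles S.p.A: 15%.
Aggregating (R2): 16.1915% + 1.7595% + 15% = 32.951%.

32.951%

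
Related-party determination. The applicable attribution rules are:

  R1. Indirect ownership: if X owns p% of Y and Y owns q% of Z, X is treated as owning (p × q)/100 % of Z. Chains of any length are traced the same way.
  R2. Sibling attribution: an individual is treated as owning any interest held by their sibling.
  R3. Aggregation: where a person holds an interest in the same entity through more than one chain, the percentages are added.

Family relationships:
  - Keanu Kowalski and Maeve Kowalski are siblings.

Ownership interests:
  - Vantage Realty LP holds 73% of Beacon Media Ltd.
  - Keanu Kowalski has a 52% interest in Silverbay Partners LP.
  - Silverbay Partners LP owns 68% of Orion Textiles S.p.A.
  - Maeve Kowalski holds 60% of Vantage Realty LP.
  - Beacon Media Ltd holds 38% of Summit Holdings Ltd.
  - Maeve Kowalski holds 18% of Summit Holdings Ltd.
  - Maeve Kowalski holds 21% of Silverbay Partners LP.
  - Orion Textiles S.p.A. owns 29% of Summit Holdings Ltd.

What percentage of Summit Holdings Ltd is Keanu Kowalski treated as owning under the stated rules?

49.0396%

By sibling attribution (R2), Keanu Kowalski is treated as also owning Maeve Kowalski's interest in Silverbay Partners LP, giving 52% + 21% = 73%.
By sibling attribution (R2), Keanu Kowalski is treated as owning Maeve Kowalski's 60% interest in Vantage Realty LP.
By sibling attribution (R2), Keanu Kowalski is treated as owning Maeve Kowalski's 18% interest in Summit Holdings Ltd.
Chain via Silverbay Partners LP → Orion Textiles S.p.A. (R1): 73% × 68% × 29% = 14.3956% of Summit Holdings Ltd.
Chain via Vantage Realty LP → Beacon Media Ltd (R1): 60% × 73% × 38% = 16.644% of Summit Holdings Ltd.
Direct interest in Summit Holdings Ltd: 18%.
Aggregating (R3): 14.3956% + 16.644% + 18% = 49.0396%.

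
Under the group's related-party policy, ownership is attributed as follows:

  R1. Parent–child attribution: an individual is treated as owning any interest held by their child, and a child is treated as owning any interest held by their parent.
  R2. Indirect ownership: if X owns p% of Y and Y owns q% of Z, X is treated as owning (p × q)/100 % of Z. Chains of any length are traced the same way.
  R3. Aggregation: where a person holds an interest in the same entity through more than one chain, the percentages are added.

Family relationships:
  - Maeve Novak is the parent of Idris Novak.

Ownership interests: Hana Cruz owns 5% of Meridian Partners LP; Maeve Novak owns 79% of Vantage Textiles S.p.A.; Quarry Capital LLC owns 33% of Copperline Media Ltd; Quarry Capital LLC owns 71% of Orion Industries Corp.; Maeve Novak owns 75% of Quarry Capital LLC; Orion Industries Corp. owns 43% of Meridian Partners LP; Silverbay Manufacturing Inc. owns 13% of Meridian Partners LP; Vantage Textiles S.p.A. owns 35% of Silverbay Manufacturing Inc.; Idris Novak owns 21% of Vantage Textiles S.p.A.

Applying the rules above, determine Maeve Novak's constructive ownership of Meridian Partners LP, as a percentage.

By parent–child attribution (R1), Maeve Novak is treated as also owning Idris Novak's interest in Vantage Textiles S.p.A, giving 79% + 21% = 100%.
Chain via Vantage Textiles S.p.A. → Silverbay Manufacturing Inc. (R2): 100% × 35% × 13% = 4.55% of Meridian Partners LP.
Chain via Quarry Capital LLC → Orion Industries Corp. (R2): 75% × 71% × 43% = 22.8975% of Meridian Partners LP.
Aggregating (R3): 4.55% + 22.8975% = 27.4475%.

27.4475%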